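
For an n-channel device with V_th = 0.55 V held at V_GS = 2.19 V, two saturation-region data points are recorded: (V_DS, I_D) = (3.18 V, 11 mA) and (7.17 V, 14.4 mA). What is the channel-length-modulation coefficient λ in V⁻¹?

With V_GS fixed, I_D ∝ (1 + λ V_DS) in saturation, so I_D2/I_D1 = (1 + λ V_DS2)/(1 + λ V_DS1).
14.4/11 = 1.309 = (1 + 7.17 λ)/(1 + 3.18 λ).
Solving: λ (I_D1 V_DS2 − I_D2 V_DS1) = I_D2 − I_D1, so λ = (14.4 − 11) / (11 × 7.17 − 14.4 × 3.18) = 3.4 / 33.1 = 0.103 V⁻¹.

λ = 0.103 V⁻¹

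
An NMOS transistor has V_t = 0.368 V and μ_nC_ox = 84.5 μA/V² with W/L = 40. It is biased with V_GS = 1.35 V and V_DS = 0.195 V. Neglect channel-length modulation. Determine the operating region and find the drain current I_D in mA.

k_n = μ_nC_ox · (W/L) = 3.38 mA/V².
V_ov = V_GS − V_t = 1.35 − 0.368 = 0.982 V.
Since V_DS = 0.195 V < V_ov = 0.982 V, the device is in the triode region.
I_D = k_n [V_ov · V_DS − ½ V_DS²] = 3.38 × [0.982 × 0.195 − 0.5 × 0.195²] = 0.583 mA.

Triode; I_D = 0.583 mA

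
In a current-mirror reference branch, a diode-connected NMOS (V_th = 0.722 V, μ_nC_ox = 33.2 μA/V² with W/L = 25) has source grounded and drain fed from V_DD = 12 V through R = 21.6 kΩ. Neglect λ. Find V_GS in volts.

V_GS = 1.79 V

With gate tied to drain, V_GS = V_DS ≥ V_GS − V_th, so the device is in saturation.
k_n = μ_nC_ox · (W/L) = 0.83 mA/V².
KCL at the drain: ½ k_n (V_GS − V_th)² = (V_DD − V_GS)/R.
Let x = V_GS − 0.722. Then 8.96 x² + x − 11.28 = 0, giving x = 1.07 V (positive root), so V_GS = 1.79 V.
I_D = (V_DD − V_GS)/R = (12 − 1.79) / 21.6 = 0.473 mA.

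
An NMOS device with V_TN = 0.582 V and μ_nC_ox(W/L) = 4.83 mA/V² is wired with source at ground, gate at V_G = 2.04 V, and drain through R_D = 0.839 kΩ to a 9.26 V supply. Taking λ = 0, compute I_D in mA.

I_D = 5.13 mA

V_GS = V_G = 2.04 V, so V_ov = 2.04 − 0.582 = 1.46 V.
Assume saturation: I_D = ½ k_n V_ov² = 0.5 × 4.83 × 1.46² = 5.13 mA, giving V_DS = V_DD − I_D R_D = 9.26 − 5.13 × 0.839 = 4.95 V.
V_DS = 4.95 V ≥ V_ov = 1.46 V, confirming saturation.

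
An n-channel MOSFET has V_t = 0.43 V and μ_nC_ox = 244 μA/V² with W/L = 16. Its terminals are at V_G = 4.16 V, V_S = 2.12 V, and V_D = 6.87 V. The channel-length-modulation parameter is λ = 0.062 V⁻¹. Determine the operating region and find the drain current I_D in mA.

V_GS = V_G − V_S = 4.16 − 2.12 = 2.04 V; V_DS = V_D − V_S = 6.87 − 2.12 = 4.75 V.
k_n = μ_nC_ox · (W/L) = 3.904 mA/V².
V_ov = V_GS − V_t = 2.04 − 0.43 = 1.61 V.
Since V_DS = 4.75 V ≥ V_ov = 1.61 V, the device is in saturation.
I_D = ½ k_n V_ov² (1 + λ V_DS) = 0.5 × 3.904 × 1.61² × (1 + 0.062 × 4.75) = 6.55 mA.

Saturation; I_D = 6.55 mA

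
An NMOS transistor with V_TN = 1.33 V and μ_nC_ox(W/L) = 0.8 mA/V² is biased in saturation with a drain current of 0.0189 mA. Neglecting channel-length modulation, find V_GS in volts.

In saturation I_D = ½ k_n (V_GS − V_TN)², so V_GS − V_TN = √(2 I_D / k_n) = √(2 × 0.0189 / 0.8) = 0.217 V.
V_GS = 1.33 + 0.217 = 1.55 V.

V_GS = 1.55 V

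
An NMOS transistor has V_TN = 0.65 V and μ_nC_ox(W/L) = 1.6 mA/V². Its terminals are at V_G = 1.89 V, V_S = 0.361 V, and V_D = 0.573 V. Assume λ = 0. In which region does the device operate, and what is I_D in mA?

V_GS = V_G − V_S = 1.89 − 0.361 = 1.53 V; V_DS = V_D − V_S = 0.573 − 0.361 = 0.212 V.
V_ov = V_GS − V_TN = 1.53 − 0.65 = 0.879 V.
Since V_DS = 0.212 V < V_ov = 0.879 V, the device is in the triode region.
I_D = k_n [V_ov · V_DS − ½ V_DS²] = 1.6 × [0.879 × 0.212 − 0.5 × 0.212²] = 0.262 mA.

Triode; I_D = 0.262 mA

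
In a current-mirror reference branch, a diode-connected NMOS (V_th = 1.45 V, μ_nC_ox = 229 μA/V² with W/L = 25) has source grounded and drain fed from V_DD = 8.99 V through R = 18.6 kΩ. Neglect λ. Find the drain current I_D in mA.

I_D = 0.386 mA

With gate tied to drain, V_GS = V_DS ≥ V_GS − V_th, so the device is in saturation.
k_n = μ_nC_ox · (W/L) = 5.725 mA/V².
KCL at the drain: ½ k_n (V_GS − V_th)² = (V_DD − V_GS)/R.
Let x = V_GS − 1.45. Then 53.2 x² + x − 7.54 = 0, giving x = 0.367 V (positive root), so V_GS = 1.82 V.
I_D = (V_DD − V_GS)/R = (8.99 − 1.82) / 18.6 = 0.386 mA.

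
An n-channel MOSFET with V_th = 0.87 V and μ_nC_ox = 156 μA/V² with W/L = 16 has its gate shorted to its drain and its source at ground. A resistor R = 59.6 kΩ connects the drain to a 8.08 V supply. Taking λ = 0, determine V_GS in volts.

With gate tied to drain, V_GS = V_DS ≥ V_GS − V_th, so the device is in saturation.
k_n = μ_nC_ox · (W/L) = 2.496 mA/V².
KCL at the drain: ½ k_n (V_GS − V_th)² = (V_DD − V_GS)/R.
Let x = V_GS − 0.87. Then 74.4 x² + x − 7.21 = 0, giving x = 0.305 V (positive root), so V_GS = 1.17 V.
I_D = (V_DD − V_GS)/R = (8.08 − 1.17) / 59.6 = 0.116 mA.

V_GS = 1.17 V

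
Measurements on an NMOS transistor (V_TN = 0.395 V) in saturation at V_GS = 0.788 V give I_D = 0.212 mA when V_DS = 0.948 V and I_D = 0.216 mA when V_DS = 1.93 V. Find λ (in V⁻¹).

λ = 0.0196 V⁻¹

With V_GS fixed, I_D ∝ (1 + λ V_DS) in saturation, so I_D2/I_D1 = (1 + λ V_DS2)/(1 + λ V_DS1).
0.216/0.212 = 1.019 = (1 + 1.93 λ)/(1 + 0.948 λ).
Solving: λ (I_D1 V_DS2 − I_D2 V_DS1) = I_D2 − I_D1, so λ = (0.216 − 0.212) / (0.212 × 1.93 − 0.216 × 0.948) = 0.004 / 0.204 = 0.0196 V⁻¹.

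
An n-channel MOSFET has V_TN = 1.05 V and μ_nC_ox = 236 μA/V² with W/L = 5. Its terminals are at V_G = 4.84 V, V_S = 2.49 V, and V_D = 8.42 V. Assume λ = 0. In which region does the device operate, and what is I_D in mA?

V_GS = V_G − V_S = 4.84 − 2.49 = 2.35 V; V_DS = V_D − V_S = 8.42 − 2.49 = 5.93 V.
k_n = μ_nC_ox · (W/L) = 1.18 mA/V².
V_ov = V_GS − V_TN = 2.35 − 1.05 = 1.3 V.
Since V_DS = 5.93 V ≥ V_ov = 1.3 V, the device is in saturation.
I_D = ½ k_n V_ov² = 0.5 × 1.18 × 1.3² = 0.997 mA.

Saturation; I_D = 0.997 mA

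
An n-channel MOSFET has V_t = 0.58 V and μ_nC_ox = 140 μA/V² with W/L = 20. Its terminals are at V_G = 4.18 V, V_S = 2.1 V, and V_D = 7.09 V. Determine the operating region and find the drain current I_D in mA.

V_GS = V_G − V_S = 4.18 − 2.1 = 2.08 V; V_DS = V_D − V_S = 7.09 − 2.1 = 4.99 V.
k_n = μ_nC_ox · (W/L) = 2.8 mA/V².
V_ov = V_GS − V_t = 2.08 − 0.58 = 1.5 V.
Since V_DS = 4.99 V ≥ V_ov = 1.5 V, the device is in saturation.
I_D = ½ k_n V_ov² = 0.5 × 2.8 × 1.5² = 3.15 mA.

Saturation; I_D = 3.15 mA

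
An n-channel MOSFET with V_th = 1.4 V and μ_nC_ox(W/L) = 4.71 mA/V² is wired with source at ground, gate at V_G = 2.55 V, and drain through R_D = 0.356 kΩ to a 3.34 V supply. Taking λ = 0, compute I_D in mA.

I_D = 3.11 mA

V_GS = V_G = 2.55 V, so V_ov = 2.55 − 1.4 = 1.15 V.
Assume saturation: I_D = ½ k_n V_ov² = 0.5 × 4.71 × 1.15² = 3.11 mA, giving V_DS = V_DD − I_D R_D = 3.34 − 3.11 × 0.356 = 2.23 V.
V_DS = 2.23 V ≥ V_ov = 1.15 V, confirming saturation.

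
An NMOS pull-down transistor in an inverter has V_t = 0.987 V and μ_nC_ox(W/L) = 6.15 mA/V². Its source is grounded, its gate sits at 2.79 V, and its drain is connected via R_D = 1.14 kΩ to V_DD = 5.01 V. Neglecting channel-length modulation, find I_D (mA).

I_D = 4.03 mA

V_GS = V_G = 2.79 V, so V_ov = 2.79 − 0.987 = 1.8 V.
Assume saturation: I_D = ½ k_n V_ov² = 0.5 × 6.15 × 1.8² = 10 mA, giving V_DS = V_DD − I_D R_D = 5.01 − 10 × 1.14 = -6.39 V.
But -6.39 V < V_ov = 1.8 V, so the device is actually in triode.
In triode I_D = k_n[V_ov V_DS − ½ V_DS²] and I_D = (V_DD − V_DS)/R_D. Equating: 3.51 V_DS² − 13.64 V_DS + 5.01 = 0, giving V_DS = 0.411 V (the root below V_ov).
I_D = (5.01 − 0.411) / 1.14 = 4.03 mA.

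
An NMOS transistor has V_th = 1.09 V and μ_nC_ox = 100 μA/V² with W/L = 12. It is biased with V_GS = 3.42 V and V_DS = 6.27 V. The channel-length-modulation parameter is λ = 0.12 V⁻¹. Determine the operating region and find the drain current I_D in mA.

Saturation; I_D = 5.71 mA

k_n = μ_nC_ox · (W/L) = 1.2 mA/V².
V_ov = V_GS − V_th = 3.42 − 1.09 = 2.33 V.
Since V_DS = 6.27 V ≥ V_ov = 2.33 V, the device is in saturation.
I_D = ½ k_n V_ov² (1 + λ V_DS) = 0.5 × 1.2 × 2.33² × (1 + 0.12 × 6.27) = 5.71 mA.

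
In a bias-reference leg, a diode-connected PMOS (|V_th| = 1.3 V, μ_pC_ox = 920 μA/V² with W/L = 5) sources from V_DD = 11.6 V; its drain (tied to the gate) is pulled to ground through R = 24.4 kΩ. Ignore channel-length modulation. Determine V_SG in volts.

V_SG = 1.72 V

With gate tied to drain, V_SG = V_SD ≥ V_SG − |V_th|, so the device is in saturation.
k_p = μ_pC_ox · (W/L) = 4.6 mA/V².
KCL at the drain: ½ k_p (V_SG − |V_th|)² = (V_DD − V_SG)/R.
Let x = V_SG − 1.3. Then 56.1 x² + x − 10.3 = 0, giving x = 0.42 V (positive root), so V_SG = 1.72 V.
I_D = (V_DD − V_SG)/R = (11.6 − 1.72) / 24.4 = 0.405 mA.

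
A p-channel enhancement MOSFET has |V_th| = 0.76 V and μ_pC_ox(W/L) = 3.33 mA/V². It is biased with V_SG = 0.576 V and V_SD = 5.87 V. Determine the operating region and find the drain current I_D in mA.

V_SG = 0.576 V < |V_th| = 0.76 V, so the transistor is in cutoff.

Cutoff; I_D = 0 mA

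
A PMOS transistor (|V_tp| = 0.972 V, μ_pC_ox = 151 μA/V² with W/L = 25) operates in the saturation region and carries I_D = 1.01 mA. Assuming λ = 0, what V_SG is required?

k_p = μ_pC_ox · (W/L) = 3.775 mA/V².
In saturation I_D = ½ k_p (V_SG − |V_tp|)², so V_SG − |V_tp| = √(2 I_D / k_p) = √(2 × 1.01 / 3.775) = 0.732 V.
V_SG = 0.972 + 0.732 = 1.7 V.

V_SG = 1.70 V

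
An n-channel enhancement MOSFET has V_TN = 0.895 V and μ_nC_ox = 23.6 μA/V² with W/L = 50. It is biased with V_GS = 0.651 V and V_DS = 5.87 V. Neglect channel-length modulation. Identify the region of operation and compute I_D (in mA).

Cutoff; I_D = 0 mA

V_GS = 0.651 V < V_TN = 0.895 V, so the transistor is in cutoff.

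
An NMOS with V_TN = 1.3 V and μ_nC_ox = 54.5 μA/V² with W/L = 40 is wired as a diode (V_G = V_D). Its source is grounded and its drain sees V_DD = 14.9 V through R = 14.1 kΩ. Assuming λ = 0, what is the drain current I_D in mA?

With gate tied to drain, V_GS = V_DS ≥ V_GS − V_TN, so the device is in saturation.
k_n = μ_nC_ox · (W/L) = 2.18 mA/V².
KCL at the drain: ½ k_n (V_GS − V_TN)² = (V_DD − V_GS)/R.
Let x = V_GS − 1.3. Then 15.4 x² + x − 13.6 = 0, giving x = 0.909 V (positive root), so V_GS = 2.21 V.
I_D = (V_DD − V_GS)/R = (14.9 − 2.21) / 14.1 = 0.9 mA.

I_D = 0.900 mA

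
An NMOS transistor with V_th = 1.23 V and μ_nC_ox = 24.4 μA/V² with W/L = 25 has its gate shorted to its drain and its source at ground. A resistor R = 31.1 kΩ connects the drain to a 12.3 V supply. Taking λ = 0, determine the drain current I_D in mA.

With gate tied to drain, V_GS = V_DS ≥ V_GS − V_th, so the device is in saturation.
k_n = μ_nC_ox · (W/L) = 0.61 mA/V².
KCL at the drain: ½ k_n (V_GS − V_th)² = (V_DD − V_GS)/R.
Let x = V_GS − 1.23. Then 9.49 x² + x − 11.07 = 0, giving x = 1.03 V (positive root), so V_GS = 2.26 V.
I_D = (V_DD − V_GS)/R = (12.3 − 2.26) / 31.1 = 0.323 mA.

I_D = 0.323 mA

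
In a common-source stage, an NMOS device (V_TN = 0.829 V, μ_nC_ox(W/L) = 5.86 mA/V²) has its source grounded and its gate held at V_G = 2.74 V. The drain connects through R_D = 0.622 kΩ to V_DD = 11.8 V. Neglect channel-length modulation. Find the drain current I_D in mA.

I_D = 10.7 mA

V_GS = V_G = 2.74 V, so V_ov = 2.74 − 0.829 = 1.91 V.
Assume saturation: I_D = ½ k_n V_ov² = 0.5 × 5.86 × 1.91² = 10.7 mA, giving V_DS = V_DD − I_D R_D = 11.8 − 10.7 × 0.622 = 5.14 V.
V_DS = 5.14 V ≥ V_ov = 1.91 V, confirming saturation.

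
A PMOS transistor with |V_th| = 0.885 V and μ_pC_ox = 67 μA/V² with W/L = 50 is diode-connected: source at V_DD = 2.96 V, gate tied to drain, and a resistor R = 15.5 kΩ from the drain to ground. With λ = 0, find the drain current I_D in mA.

With gate tied to drain, V_SG = V_SD ≥ V_SG − |V_th|, so the device is in saturation.
k_p = μ_pC_ox · (W/L) = 3.35 mA/V².
KCL at the drain: ½ k_p (V_SG − |V_th|)² = (V_DD − V_SG)/R.
Let x = V_SG − 0.885. Then 26 x² + x − 2.075 = 0, giving x = 0.264 V (positive root), so V_SG = 1.15 V.
I_D = (V_DD − V_SG)/R = (2.96 − 1.15) / 15.5 = 0.117 mA.

I_D = 0.117 mA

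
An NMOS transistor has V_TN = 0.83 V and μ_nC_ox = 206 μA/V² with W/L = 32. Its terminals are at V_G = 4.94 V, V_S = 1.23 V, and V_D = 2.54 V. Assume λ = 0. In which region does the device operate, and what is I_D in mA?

Triode; I_D = 19.2 mA

V_GS = V_G − V_S = 4.94 − 1.23 = 3.71 V; V_DS = V_D − V_S = 2.54 − 1.23 = 1.31 V.
k_n = μ_nC_ox · (W/L) = 6.592 mA/V².
V_ov = V_GS − V_TN = 3.71 − 0.83 = 2.88 V.
Since V_DS = 1.31 V < V_ov = 2.88 V, the device is in the triode region.
I_D = k_n [V_ov · V_DS − ½ V_DS²] = 6.592 × [2.88 × 1.31 − 0.5 × 1.31²] = 19.2 mA.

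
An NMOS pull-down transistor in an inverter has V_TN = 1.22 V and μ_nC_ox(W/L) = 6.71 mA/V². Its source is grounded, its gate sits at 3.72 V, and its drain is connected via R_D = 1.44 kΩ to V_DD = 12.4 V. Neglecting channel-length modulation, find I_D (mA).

I_D = 8.23 mA

V_GS = V_G = 3.72 V, so V_ov = 3.72 − 1.22 = 2.5 V.
Assume saturation: I_D = ½ k_n V_ov² = 0.5 × 6.71 × 2.5² = 21 mA, giving V_DS = V_DD − I_D R_D = 12.4 − 21 × 1.44 = -17.8 V.
But -17.8 V < V_ov = 2.5 V, so the device is actually in triode.
In triode I_D = k_n[V_ov V_DS − ½ V_DS²] and I_D = (V_DD − V_DS)/R_D. Equating: 4.83 V_DS² − 25.16 V_DS + 12.4 = 0, giving V_DS = 0.551 V (the root below V_ov).
I_D = (12.4 − 0.551) / 1.44 = 8.23 mA.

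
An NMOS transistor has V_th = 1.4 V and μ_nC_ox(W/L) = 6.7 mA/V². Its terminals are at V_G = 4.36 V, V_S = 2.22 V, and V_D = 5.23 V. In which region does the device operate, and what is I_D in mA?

V_GS = V_G − V_S = 4.36 − 2.22 = 2.14 V; V_DS = V_D − V_S = 5.23 − 2.22 = 3.01 V.
V_ov = V_GS − V_th = 2.14 − 1.4 = 0.74 V.
Since V_DS = 3.01 V ≥ V_ov = 0.74 V, the device is in saturation.
I_D = ½ k_n V_ov² = 0.5 × 6.7 × 0.74² = 1.83 mA.

Saturation; I_D = 1.83 mA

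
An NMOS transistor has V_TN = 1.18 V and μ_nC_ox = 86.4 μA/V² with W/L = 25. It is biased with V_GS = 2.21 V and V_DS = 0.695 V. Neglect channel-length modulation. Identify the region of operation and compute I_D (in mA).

Triode; I_D = 1.02 mA

k_n = μ_nC_ox · (W/L) = 2.16 mA/V².
V_ov = V_GS − V_TN = 2.21 − 1.18 = 1.03 V.
Since V_DS = 0.695 V < V_ov = 1.03 V, the device is in the triode region.
I_D = k_n [V_ov · V_DS − ½ V_DS²] = 2.16 × [1.03 × 0.695 − 0.5 × 0.695²] = 1.02 mA.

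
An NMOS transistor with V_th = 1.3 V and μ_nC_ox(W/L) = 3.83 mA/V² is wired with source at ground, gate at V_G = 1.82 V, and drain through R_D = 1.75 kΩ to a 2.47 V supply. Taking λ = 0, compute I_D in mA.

V_GS = V_G = 1.82 V, so V_ov = 1.82 − 1.3 = 0.52 V.
Assume saturation: I_D = ½ k_n V_ov² = 0.5 × 3.83 × 0.52² = 0.518 mA, giving V_DS = V_DD − I_D R_D = 2.47 − 0.518 × 1.75 = 1.56 V.
V_DS = 1.56 V ≥ V_ov = 0.52 V, confirming saturation.

I_D = 0.518 mA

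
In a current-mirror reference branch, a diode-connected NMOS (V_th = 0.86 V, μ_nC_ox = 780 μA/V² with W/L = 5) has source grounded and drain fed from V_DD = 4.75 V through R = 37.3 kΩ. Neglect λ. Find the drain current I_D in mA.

With gate tied to drain, V_GS = V_DS ≥ V_GS − V_th, so the device is in saturation.
k_n = μ_nC_ox · (W/L) = 3.9 mA/V².
KCL at the drain: ½ k_n (V_GS − V_th)² = (V_DD − V_GS)/R.
Let x = V_GS − 0.86. Then 72.7 x² + x − 3.89 = 0, giving x = 0.224 V (positive root), so V_GS = 1.08 V.
I_D = (V_DD − V_GS)/R = (4.75 − 1.08) / 37.3 = 0.0983 mA.

I_D = 0.0983 mA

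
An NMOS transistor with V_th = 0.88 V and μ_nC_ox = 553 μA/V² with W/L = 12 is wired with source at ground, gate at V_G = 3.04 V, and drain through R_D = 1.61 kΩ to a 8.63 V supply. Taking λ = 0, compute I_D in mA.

V_GS = V_G = 3.04 V, so V_ov = 3.04 − 0.88 = 2.16 V.
k_n = μ_nC_ox · (W/L) = 6.636 mA/V².
Assume saturation: I_D = ½ k_n V_ov² = 0.5 × 6.636 × 2.16² = 15.5 mA, giving V_DS = V_DD − I_D R_D = 8.63 − 15.5 × 1.61 = -16.3 V.
But -16.3 V < V_ov = 2.16 V, so the device is actually in triode.
In triode I_D = k_n[V_ov V_DS − ½ V_DS²] and I_D = (V_DD − V_DS)/R_D. Equating: 5.34 V_DS² − 24.08 V_DS + 8.63 = 0, giving V_DS = 0.393 V (the root below V_ov).
I_D = (8.63 − 0.393) / 1.61 = 5.12 mA.

I_D = 5.12 mA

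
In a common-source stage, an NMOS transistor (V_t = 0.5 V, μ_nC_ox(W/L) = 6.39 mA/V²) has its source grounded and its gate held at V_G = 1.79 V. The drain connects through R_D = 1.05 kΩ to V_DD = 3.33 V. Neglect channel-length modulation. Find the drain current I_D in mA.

V_GS = V_G = 1.79 V, so V_ov = 1.79 − 0.5 = 1.29 V.
Assume saturation: I_D = ½ k_n V_ov² = 0.5 × 6.39 × 1.29² = 5.32 mA, giving V_DS = V_DD − I_D R_D = 3.33 − 5.32 × 1.05 = -2.25 V.
But -2.25 V < V_ov = 1.29 V, so the device is actually in triode.
In triode I_D = k_n[V_ov V_DS − ½ V_DS²] and I_D = (V_DD − V_DS)/R_D. Equating: 3.35 V_DS² − 9.655 V_DS + 3.33 = 0, giving V_DS = 0.401 V (the root below V_ov).
I_D = (3.33 − 0.401) / 1.05 = 2.79 mA.

I_D = 2.79 mA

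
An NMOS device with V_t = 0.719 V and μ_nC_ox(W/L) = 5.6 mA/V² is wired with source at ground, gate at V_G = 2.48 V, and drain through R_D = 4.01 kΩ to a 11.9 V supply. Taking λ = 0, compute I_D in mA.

I_D = 2.89 mA

V_GS = V_G = 2.48 V, so V_ov = 2.48 − 0.719 = 1.76 V.
Assume saturation: I_D = ½ k_n V_ov² = 0.5 × 5.6 × 1.76² = 8.68 mA, giving V_DS = V_DD − I_D R_D = 11.9 − 8.68 × 4.01 = -22.9 V.
But -22.9 V < V_ov = 1.76 V, so the device is actually in triode.
In triode I_D = k_n[V_ov V_DS − ½ V_DS²] and I_D = (V_DD − V_DS)/R_D. Equating: 11.2 V_DS² − 40.55 V_DS + 11.9 = 0, giving V_DS = 0.322 V (the root below V_ov).
I_D = (11.9 − 0.322) / 4.01 = 2.89 mA.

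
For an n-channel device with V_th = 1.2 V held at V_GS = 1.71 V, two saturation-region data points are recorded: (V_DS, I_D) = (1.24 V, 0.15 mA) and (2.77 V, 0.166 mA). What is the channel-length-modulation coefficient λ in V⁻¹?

λ = 0.0763 V⁻¹

With V_GS fixed, I_D ∝ (1 + λ V_DS) in saturation, so I_D2/I_D1 = (1 + λ V_DS2)/(1 + λ V_DS1).
0.166/0.15 = 1.107 = (1 + 2.77 λ)/(1 + 1.24 λ).
Solving: λ (I_D1 V_DS2 − I_D2 V_DS1) = I_D2 − I_D1, so λ = (0.166 − 0.15) / (0.15 × 2.77 − 0.166 × 1.24) = 0.016 / 0.21 = 0.0763 V⁻¹.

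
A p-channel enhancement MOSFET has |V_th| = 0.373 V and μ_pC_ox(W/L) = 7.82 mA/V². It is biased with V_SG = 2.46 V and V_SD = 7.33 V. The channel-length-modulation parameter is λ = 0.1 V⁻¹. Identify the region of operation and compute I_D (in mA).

V_ov = V_SG − |V_th| = 2.46 − 0.373 = 2.09 V.
Since V_SD = 7.33 V ≥ V_ov = 2.09 V, the device is in saturation.
I_D = ½ k_p V_ov² (1 + λ V_SD) = 0.5 × 7.82 × 2.09² × (1 + 0.1 × 7.33) = 29.5 mA.

Saturation; I_D = 29.5 mA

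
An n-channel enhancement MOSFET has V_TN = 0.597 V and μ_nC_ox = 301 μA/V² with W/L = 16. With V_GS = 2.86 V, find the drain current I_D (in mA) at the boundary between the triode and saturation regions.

At the boundary V_DS = V_ov = V_GS − V_TN = 2.86 − 0.597 = 2.26 V.
k_n = μ_nC_ox · (W/L) = 4.816 mA/V².
I_D = ½ k_n V_ov² = 0.5 × 4.816 × 2.26² = 12.3 mA.

I_D = 12.3 mA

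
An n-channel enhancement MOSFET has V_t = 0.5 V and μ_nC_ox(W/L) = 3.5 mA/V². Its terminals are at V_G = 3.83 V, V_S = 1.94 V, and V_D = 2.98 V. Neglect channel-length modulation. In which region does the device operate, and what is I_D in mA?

Triode; I_D = 3.17 mA

V_GS = V_G − V_S = 3.83 − 1.94 = 1.89 V; V_DS = V_D − V_S = 2.98 − 1.94 = 1.04 V.
V_ov = V_GS − V_t = 1.89 − 0.5 = 1.39 V.
Since V_DS = 1.04 V < V_ov = 1.39 V, the device is in the triode region.
I_D = k_n [V_ov · V_DS − ½ V_DS²] = 3.5 × [1.39 × 1.04 − 0.5 × 1.04²] = 3.17 mA.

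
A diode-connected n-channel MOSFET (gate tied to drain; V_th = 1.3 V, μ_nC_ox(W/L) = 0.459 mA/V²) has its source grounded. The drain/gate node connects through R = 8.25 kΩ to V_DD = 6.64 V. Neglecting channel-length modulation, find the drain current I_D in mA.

I_D = 0.473 mA

With gate tied to drain, V_GS = V_DS ≥ V_GS − V_th, so the device is in saturation.
KCL at the drain: ½ k_n (V_GS − V_th)² = (V_DD − V_GS)/R.
Let x = V_GS − 1.3. Then 1.89 x² + x − 5.34 = 0, giving x = 1.44 V (positive root), so V_GS = 2.74 V.
I_D = (V_DD − V_GS)/R = (6.64 − 2.74) / 8.25 = 0.473 mA.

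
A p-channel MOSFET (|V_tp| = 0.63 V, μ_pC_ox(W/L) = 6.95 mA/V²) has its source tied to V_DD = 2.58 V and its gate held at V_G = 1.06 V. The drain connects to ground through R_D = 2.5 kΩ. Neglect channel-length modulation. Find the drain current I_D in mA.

V_SG = V_DD − V_G = 2.58 − 1.06 = 1.52 V, so V_ov = 1.52 − 0.63 = 0.89 V.
Assume saturation: I_D = ½ k_p V_ov² = 0.5 × 6.95 × 0.89² = 2.75 mA, giving V_SD = V_DD − I_D R_D = 2.58 − 2.75 × 2.5 = -4.3 V.
But -4.3 V < V_ov = 0.89 V, so the device is actually in triode.
In triode I_D = k_p[V_ov V_SD − ½ V_SD²] and I_D = (V_DD − V_SD)/R_D. Equating: 8.69 V_SD² − 16.46 V_SD + 2.58 = 0, giving V_SD = 0.172 V (the root below V_ov).
I_D = (2.58 − 0.172) / 2.5 = 0.963 mA.

I_D = 0.963 mA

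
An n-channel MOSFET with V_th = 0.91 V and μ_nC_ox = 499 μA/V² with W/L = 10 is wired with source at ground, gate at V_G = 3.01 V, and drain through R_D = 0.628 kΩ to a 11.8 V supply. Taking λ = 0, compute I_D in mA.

V_GS = V_G = 3.01 V, so V_ov = 3.01 − 0.91 = 2.1 V.
k_n = μ_nC_ox · (W/L) = 4.99 mA/V².
Assume saturation: I_D = ½ k_n V_ov² = 0.5 × 4.99 × 2.1² = 11 mA, giving V_DS = V_DD − I_D R_D = 11.8 − 11 × 0.628 = 4.89 V.
V_DS = 4.89 V ≥ V_ov = 2.1 V, confirming saturation.

I_D = 11.0 mA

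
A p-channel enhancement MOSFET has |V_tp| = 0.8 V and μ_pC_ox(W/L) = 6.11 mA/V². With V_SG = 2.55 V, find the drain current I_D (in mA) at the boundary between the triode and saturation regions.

I_D = 9.36 mA

At the boundary V_SD = V_ov = V_SG − |V_tp| = 2.55 − 0.8 = 1.75 V.
I_D = ½ k_p V_ov² = 0.5 × 6.11 × 1.75² = 9.36 mA.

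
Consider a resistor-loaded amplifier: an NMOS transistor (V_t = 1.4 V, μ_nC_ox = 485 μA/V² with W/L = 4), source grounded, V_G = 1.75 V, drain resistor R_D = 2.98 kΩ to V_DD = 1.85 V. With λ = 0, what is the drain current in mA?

V_GS = V_G = 1.75 V, so V_ov = 1.75 − 1.4 = 0.35 V.
k_n = μ_nC_ox · (W/L) = 1.94 mA/V².
Assume saturation: I_D = ½ k_n V_ov² = 0.5 × 1.94 × 0.35² = 0.119 mA, giving V_DS = V_DD − I_D R_D = 1.85 − 0.119 × 2.98 = 1.5 V.
V_DS = 1.5 V ≥ V_ov = 0.35 V, confirming saturation.

I_D = 0.119 mA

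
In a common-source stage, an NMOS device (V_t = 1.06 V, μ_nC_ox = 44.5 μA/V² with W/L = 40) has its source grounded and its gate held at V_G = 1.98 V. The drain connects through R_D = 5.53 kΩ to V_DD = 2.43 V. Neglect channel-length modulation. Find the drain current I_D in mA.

I_D = 0.389 mA

V_GS = V_G = 1.98 V, so V_ov = 1.98 − 1.06 = 0.92 V.
k_n = μ_nC_ox · (W/L) = 1.78 mA/V².
Assume saturation: I_D = ½ k_n V_ov² = 0.5 × 1.78 × 0.92² = 0.753 mA, giving V_DS = V_DD − I_D R_D = 2.43 − 0.753 × 5.53 = -1.74 V.
But -1.74 V < V_ov = 0.92 V, so the device is actually in triode.
In triode I_D = k_n[V_ov V_DS − ½ V_DS²] and I_D = (V_DD − V_DS)/R_D. Equating: 4.92 V_DS² − 10.06 V_DS + 2.43 = 0, giving V_DS = 0.28 V (the root below V_ov).
I_D = (2.43 − 0.28) / 5.53 = 0.389 mA.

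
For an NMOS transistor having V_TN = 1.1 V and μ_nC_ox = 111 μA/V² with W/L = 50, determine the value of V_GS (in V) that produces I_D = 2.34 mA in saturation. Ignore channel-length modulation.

k_n = μ_nC_ox · (W/L) = 5.55 mA/V².
In saturation I_D = ½ k_n (V_GS − V_TN)², so V_GS − V_TN = √(2 I_D / k_n) = √(2 × 2.34 / 5.55) = 0.918 V.
V_GS = 1.1 + 0.918 = 2.02 V.

V_GS = 2.02 V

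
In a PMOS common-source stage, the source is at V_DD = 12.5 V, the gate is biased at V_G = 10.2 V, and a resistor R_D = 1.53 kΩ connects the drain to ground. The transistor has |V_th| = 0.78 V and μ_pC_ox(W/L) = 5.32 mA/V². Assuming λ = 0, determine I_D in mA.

V_SG = V_DD − V_G = 12.5 − 10.2 = 2.3 V, so V_ov = 2.3 − 0.78 = 1.52 V.
Assume saturation: I_D = ½ k_p V_ov² = 0.5 × 5.32 × 1.52² = 6.15 mA, giving V_SD = V_DD − I_D R_D = 12.5 − 6.15 × 1.53 = 3.1 V.
V_SD = 3.1 V ≥ V_ov = 1.52 V, confirming saturation.

I_D = 6.15 mA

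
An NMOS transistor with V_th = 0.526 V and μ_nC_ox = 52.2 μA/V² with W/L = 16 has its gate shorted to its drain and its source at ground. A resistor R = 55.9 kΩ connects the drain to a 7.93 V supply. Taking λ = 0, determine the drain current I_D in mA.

I_D = 0.123 mA

With gate tied to drain, V_GS = V_DS ≥ V_GS − V_th, so the device is in saturation.
k_n = μ_nC_ox · (W/L) = 0.8352 mA/V².
KCL at the drain: ½ k_n (V_GS − V_th)² = (V_DD − V_GS)/R.
Let x = V_GS − 0.526. Then 23.3 x² + x − 7.404 = 0, giving x = 0.542 V (positive root), so V_GS = 1.07 V.
I_D = (V_DD − V_GS)/R = (7.93 − 1.07) / 55.9 = 0.123 mA.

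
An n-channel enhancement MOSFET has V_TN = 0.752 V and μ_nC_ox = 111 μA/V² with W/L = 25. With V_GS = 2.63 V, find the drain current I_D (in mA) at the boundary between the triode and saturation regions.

I_D = 4.89 mA

At the boundary V_DS = V_ov = V_GS − V_TN = 2.63 − 0.752 = 1.88 V.
k_n = μ_nC_ox · (W/L) = 2.775 mA/V².
I_D = ½ k_n V_ov² = 0.5 × 2.775 × 1.88² = 4.89 mA.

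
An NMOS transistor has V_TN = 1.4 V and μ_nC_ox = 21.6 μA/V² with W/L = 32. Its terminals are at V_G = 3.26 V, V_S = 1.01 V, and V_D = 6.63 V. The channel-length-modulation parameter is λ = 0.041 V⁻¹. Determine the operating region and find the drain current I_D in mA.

V_GS = V_G − V_S = 3.26 − 1.01 = 2.25 V; V_DS = V_D − V_S = 6.63 − 1.01 = 5.62 V.
k_n = μ_nC_ox · (W/L) = 0.6912 mA/V².
V_ov = V_GS − V_TN = 2.25 − 1.4 = 0.85 V.
Since V_DS = 5.62 V ≥ V_ov = 0.85 V, the device is in saturation.
I_D = ½ k_n V_ov² (1 + λ V_DS) = 0.5 × 0.6912 × 0.85² × (1 + 0.041 × 5.62) = 0.307 mA.

Saturation; I_D = 0.307 mA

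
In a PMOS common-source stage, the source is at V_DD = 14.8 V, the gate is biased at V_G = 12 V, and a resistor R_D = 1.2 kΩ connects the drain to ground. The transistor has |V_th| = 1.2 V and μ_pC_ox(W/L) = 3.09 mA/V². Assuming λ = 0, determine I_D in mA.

V_SG = V_DD − V_G = 14.8 − 12 = 2.8 V, so V_ov = 2.8 − 1.2 = 1.6 V.
Assume saturation: I_D = ½ k_p V_ov² = 0.5 × 3.09 × 1.6² = 3.96 mA, giving V_SD = V_DD − I_D R_D = 14.8 − 3.96 × 1.2 = 10.1 V.
V_SD = 10.1 V ≥ V_ov = 1.6 V, confirming saturation.

I_D = 3.96 mA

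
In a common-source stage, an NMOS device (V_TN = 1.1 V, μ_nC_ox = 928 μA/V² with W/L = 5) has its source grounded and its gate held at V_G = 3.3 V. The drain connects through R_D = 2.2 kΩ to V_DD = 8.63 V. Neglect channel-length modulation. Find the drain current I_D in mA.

I_D = 3.74 mA

V_GS = V_G = 3.3 V, so V_ov = 3.3 − 1.1 = 2.2 V.
k_n = μ_nC_ox · (W/L) = 4.64 mA/V².
Assume saturation: I_D = ½ k_n V_ov² = 0.5 × 4.64 × 2.2² = 11.2 mA, giving V_DS = V_DD − I_D R_D = 8.63 − 11.2 × 2.2 = -16.1 V.
But -16.1 V < V_ov = 2.2 V, so the device is actually in triode.
In triode I_D = k_n[V_ov V_DS − ½ V_DS²] and I_D = (V_DD − V_DS)/R_D. Equating: 5.1 V_DS² − 23.46 V_DS + 8.63 = 0, giving V_DS = 0.403 V (the root below V_ov).
I_D = (8.63 − 0.403) / 2.2 = 3.74 mA.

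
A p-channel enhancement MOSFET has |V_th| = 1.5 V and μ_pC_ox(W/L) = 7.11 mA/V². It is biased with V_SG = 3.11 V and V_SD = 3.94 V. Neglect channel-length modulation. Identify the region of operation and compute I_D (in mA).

V_ov = V_SG − |V_th| = 3.11 − 1.5 = 1.61 V.
Since V_SD = 3.94 V ≥ V_ov = 1.61 V, the device is in saturation.
I_D = ½ k_p V_ov² = 0.5 × 7.11 × 1.61² = 9.21 mA.

Saturation; I_D = 9.21 mA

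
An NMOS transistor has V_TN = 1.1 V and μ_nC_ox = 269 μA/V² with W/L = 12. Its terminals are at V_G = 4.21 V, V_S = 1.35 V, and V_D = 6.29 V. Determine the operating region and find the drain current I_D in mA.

V_GS = V_G − V_S = 4.21 − 1.35 = 2.86 V; V_DS = V_D − V_S = 6.29 − 1.35 = 4.94 V.
k_n = μ_nC_ox · (W/L) = 3.228 mA/V².
V_ov = V_GS − V_TN = 2.86 − 1.1 = 1.76 V.
Since V_DS = 4.94 V ≥ V_ov = 1.76 V, the device is in saturation.
I_D = ½ k_n V_ov² = 0.5 × 3.228 × 1.76² = 5 mA.

Saturation; I_D = 5.00 mA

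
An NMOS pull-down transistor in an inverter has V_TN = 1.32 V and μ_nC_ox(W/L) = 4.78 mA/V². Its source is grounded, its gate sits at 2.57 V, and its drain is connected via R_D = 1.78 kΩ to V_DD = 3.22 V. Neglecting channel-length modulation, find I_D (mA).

V_GS = V_G = 2.57 V, so V_ov = 2.57 − 1.32 = 1.25 V.
Assume saturation: I_D = ½ k_n V_ov² = 0.5 × 4.78 × 1.25² = 3.73 mA, giving V_DS = V_DD − I_D R_D = 3.22 − 3.73 × 1.78 = -3.43 V.
But -3.43 V < V_ov = 1.25 V, so the device is actually in triode.
In triode I_D = k_n[V_ov V_DS − ½ V_DS²] and I_D = (V_DD − V_DS)/R_D. Equating: 4.25 V_DS² − 11.64 V_DS + 3.22 = 0, giving V_DS = 0.312 V (the root below V_ov).
I_D = (3.22 − 0.312) / 1.78 = 1.63 mA.

I_D = 1.63 mA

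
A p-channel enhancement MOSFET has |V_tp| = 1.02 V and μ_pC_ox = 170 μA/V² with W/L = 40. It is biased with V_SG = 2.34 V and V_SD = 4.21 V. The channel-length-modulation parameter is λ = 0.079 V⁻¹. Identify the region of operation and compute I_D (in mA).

k_p = μ_pC_ox · (W/L) = 6.8 mA/V².
V_ov = V_SG − |V_tp| = 2.34 − 1.02 = 1.32 V.
Since V_SD = 4.21 V ≥ V_ov = 1.32 V, the device is in saturation.
I_D = ½ k_p V_ov² (1 + λ V_SD) = 0.5 × 6.8 × 1.32² × (1 + 0.079 × 4.21) = 7.89 mA.

Saturation; I_D = 7.89 mA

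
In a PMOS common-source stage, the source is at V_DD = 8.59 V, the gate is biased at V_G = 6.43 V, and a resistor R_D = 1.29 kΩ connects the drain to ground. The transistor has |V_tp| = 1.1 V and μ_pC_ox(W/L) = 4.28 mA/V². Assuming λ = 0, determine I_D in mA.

V_SG = V_DD − V_G = 8.59 − 6.43 = 2.16 V, so V_ov = 2.16 − 1.1 = 1.06 V.
Assume saturation: I_D = ½ k_p V_ov² = 0.5 × 4.28 × 1.06² = 2.4 mA, giving V_SD = V_DD − I_D R_D = 8.59 − 2.4 × 1.29 = 5.49 V.
V_SD = 5.49 V ≥ V_ov = 1.06 V, confirming saturation.

I_D = 2.40 mA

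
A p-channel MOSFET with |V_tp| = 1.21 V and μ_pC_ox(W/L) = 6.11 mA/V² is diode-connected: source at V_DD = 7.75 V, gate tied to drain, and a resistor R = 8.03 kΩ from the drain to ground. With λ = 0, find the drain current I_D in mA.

With gate tied to drain, V_SG = V_SD ≥ V_SG − |V_tp|, so the device is in saturation.
KCL at the drain: ½ k_p (V_SG − |V_tp|)² = (V_DD − V_SG)/R.
Let x = V_SG − 1.21. Then 24.5 x² + x − 6.54 = 0, giving x = 0.496 V (positive root), so V_SG = 1.71 V.
I_D = (V_DD − V_SG)/R = (7.75 − 1.71) / 8.03 = 0.753 mA.

I_D = 0.753 mA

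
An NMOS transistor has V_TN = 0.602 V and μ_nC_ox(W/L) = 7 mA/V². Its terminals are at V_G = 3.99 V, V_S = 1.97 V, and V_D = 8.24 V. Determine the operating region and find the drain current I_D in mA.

V_GS = V_G − V_S = 3.99 − 1.97 = 2.02 V; V_DS = V_D − V_S = 8.24 − 1.97 = 6.27 V.
V_ov = V_GS − V_TN = 2.02 − 0.602 = 1.42 V.
Since V_DS = 6.27 V ≥ V_ov = 1.42 V, the device is in saturation.
I_D = ½ k_n V_ov² = 0.5 × 7 × 1.42² = 7.04 mA.

Saturation; I_D = 7.04 mA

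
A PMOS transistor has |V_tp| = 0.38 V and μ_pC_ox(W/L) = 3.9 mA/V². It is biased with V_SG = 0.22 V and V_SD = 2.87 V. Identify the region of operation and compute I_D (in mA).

Cutoff; I_D = 0 mA

V_SG = 0.22 V < |V_tp| = 0.38 V, so the transistor is in cutoff.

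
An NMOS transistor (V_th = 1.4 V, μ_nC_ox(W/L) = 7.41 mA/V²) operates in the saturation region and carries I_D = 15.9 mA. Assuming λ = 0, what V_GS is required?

In saturation I_D = ½ k_n (V_GS − V_th)², so V_GS − V_th = √(2 I_D / k_n) = √(2 × 15.9 / 7.41) = 2.07 V.
V_GS = 1.4 + 2.07 = 3.47 V.

V_GS = 3.47 V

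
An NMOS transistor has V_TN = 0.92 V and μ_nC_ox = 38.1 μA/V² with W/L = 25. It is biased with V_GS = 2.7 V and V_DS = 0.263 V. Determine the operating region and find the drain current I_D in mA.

Triode; I_D = 0.413 mA

k_n = μ_nC_ox · (W/L) = 0.9525 mA/V².
V_ov = V_GS − V_TN = 2.7 − 0.92 = 1.78 V.
Since V_DS = 0.263 V < V_ov = 1.78 V, the device is in the triode region.
I_D = k_n [V_ov · V_DS − ½ V_DS²] = 0.9525 × [1.78 × 0.263 − 0.5 × 0.263²] = 0.413 mA.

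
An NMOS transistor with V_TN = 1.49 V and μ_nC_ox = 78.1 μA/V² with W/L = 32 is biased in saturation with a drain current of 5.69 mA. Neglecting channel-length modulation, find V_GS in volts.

V_GS = 3.62 V

k_n = μ_nC_ox · (W/L) = 2.499 mA/V².
In saturation I_D = ½ k_n (V_GS − V_TN)², so V_GS − V_TN = √(2 I_D / k_n) = √(2 × 5.69 / 2.499) = 2.13 V.
V_GS = 1.49 + 2.13 = 3.62 V.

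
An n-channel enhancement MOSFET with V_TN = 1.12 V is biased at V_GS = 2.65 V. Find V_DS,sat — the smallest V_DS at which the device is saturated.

The boundary between triode and saturation is V_DS = V_GS − V_TN = V_ov.
V_ov = 2.65 − 1.12 = 1.53 V.

V_DS,sat = 1.53 V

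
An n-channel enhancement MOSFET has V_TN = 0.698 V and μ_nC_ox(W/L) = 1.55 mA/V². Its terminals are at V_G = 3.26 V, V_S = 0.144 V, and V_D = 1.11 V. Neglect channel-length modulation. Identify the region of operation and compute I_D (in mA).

Triode; I_D = 2.90 mA

V_GS = V_G − V_S = 3.26 − 0.144 = 3.12 V; V_DS = V_D − V_S = 1.11 − 0.144 = 0.966 V.
V_ov = V_GS − V_TN = 3.12 − 0.698 = 2.42 V.
Since V_DS = 0.966 V < V_ov = 2.42 V, the device is in the triode region.
I_D = k_n [V_ov · V_DS − ½ V_DS²] = 1.55 × [2.42 × 0.966 − 0.5 × 0.966²] = 2.9 mA.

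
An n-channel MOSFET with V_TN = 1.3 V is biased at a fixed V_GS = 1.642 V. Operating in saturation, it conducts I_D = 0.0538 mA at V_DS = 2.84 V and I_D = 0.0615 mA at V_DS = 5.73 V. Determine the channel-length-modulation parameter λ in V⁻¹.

λ = 0.0576 V⁻¹

With V_GS fixed, I_D ∝ (1 + λ V_DS) in saturation, so I_D2/I_D1 = (1 + λ V_DS2)/(1 + λ V_DS1).
0.0615/0.0538 = 1.143 = (1 + 5.73 λ)/(1 + 2.84 λ).
Solving: λ (I_D1 V_DS2 − I_D2 V_DS1) = I_D2 − I_D1, so λ = (0.0615 − 0.0538) / (0.0538 × 5.73 − 0.0615 × 2.84) = 0.0077 / 0.134 = 0.0576 V⁻¹.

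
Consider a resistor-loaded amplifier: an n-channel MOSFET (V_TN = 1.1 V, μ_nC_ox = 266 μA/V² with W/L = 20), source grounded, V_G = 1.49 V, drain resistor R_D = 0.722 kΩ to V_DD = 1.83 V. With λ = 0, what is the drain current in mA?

V_GS = V_G = 1.49 V, so V_ov = 1.49 − 1.1 = 0.39 V.
k_n = μ_nC_ox · (W/L) = 5.32 mA/V².
Assume saturation: I_D = ½ k_n V_ov² = 0.5 × 5.32 × 0.39² = 0.405 mA, giving V_DS = V_DD − I_D R_D = 1.83 − 0.405 × 0.722 = 1.54 V.
V_DS = 1.54 V ≥ V_ov = 0.39 V, confirming saturation.

I_D = 0.405 mA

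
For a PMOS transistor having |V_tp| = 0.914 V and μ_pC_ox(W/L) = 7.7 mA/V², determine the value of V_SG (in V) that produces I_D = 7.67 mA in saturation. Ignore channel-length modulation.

In saturation I_D = ½ k_p (V_SG − |V_tp|)², so V_SG − |V_tp| = √(2 I_D / k_p) = √(2 × 7.67 / 7.7) = 1.41 V.
V_SG = 0.914 + 1.41 = 2.33 V.

V_SG = 2.33 V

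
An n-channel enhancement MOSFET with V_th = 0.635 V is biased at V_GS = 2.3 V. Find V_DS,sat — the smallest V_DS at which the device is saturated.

V_DS,sat = 1.66 V

The boundary between triode and saturation is V_DS = V_GS − V_th = V_ov.
V_ov = 2.3 − 0.635 = 1.66 V.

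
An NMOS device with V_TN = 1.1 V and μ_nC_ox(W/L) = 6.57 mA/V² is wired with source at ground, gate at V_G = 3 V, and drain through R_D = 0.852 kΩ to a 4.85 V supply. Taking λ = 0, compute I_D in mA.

V_GS = V_G = 3 V, so V_ov = 3 − 1.1 = 1.9 V.
Assume saturation: I_D = ½ k_n V_ov² = 0.5 × 6.57 × 1.9² = 11.9 mA, giving V_DS = V_DD − I_D R_D = 4.85 − 11.9 × 0.852 = -5.25 V.
But -5.25 V < V_ov = 1.9 V, so the device is actually in triode.
In triode I_D = k_n[V_ov V_DS − ½ V_DS²] and I_D = (V_DD − V_DS)/R_D. Equating: 2.8 V_DS² − 11.64 V_DS + 4.85 = 0, giving V_DS = 0.47 V (the root below V_ov).
I_D = (4.85 − 0.47) / 0.852 = 5.14 mA.

I_D = 5.14 mA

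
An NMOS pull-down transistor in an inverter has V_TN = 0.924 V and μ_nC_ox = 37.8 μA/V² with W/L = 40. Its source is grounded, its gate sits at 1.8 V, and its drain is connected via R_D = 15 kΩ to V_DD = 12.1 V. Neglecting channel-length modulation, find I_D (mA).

I_D = 0.580 mA

V_GS = V_G = 1.8 V, so V_ov = 1.8 − 0.924 = 0.876 V.
k_n = μ_nC_ox · (W/L) = 1.512 mA/V².
Assume saturation: I_D = ½ k_n V_ov² = 0.5 × 1.512 × 0.876² = 0.58 mA, giving V_DS = V_DD − I_D R_D = 12.1 − 0.58 × 15 = 3.4 V.
V_DS = 3.4 V ≥ V_ov = 0.876 V, confirming saturation.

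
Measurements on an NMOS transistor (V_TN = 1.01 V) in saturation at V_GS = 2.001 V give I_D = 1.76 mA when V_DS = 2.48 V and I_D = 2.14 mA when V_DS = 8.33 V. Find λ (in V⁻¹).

λ = 0.0406 V⁻¹

With V_GS fixed, I_D ∝ (1 + λ V_DS) in saturation, so I_D2/I_D1 = (1 + λ V_DS2)/(1 + λ V_DS1).
2.14/1.76 = 1.216 = (1 + 8.33 λ)/(1 + 2.48 λ).
Solving: λ (I_D1 V_DS2 − I_D2 V_DS1) = I_D2 − I_D1, so λ = (2.14 − 1.76) / (1.76 × 8.33 − 2.14 × 2.48) = 0.38 / 9.35 = 0.0406 V⁻¹.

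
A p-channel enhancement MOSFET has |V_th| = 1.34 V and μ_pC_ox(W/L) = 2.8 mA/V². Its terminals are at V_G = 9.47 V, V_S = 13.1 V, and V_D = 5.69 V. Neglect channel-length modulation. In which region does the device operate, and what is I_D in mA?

V_SG = V_S − V_G = 13.1 − 9.47 = 3.63 V; V_SD = V_S − V_D = 13.1 − 5.69 = 7.41 V.
V_ov = V_SG − |V_th| = 3.63 − 1.34 = 2.29 V.
Since V_SD = 7.41 V ≥ V_ov = 2.29 V, the device is in saturation.
I_D = ½ k_p V_ov² = 0.5 × 2.8 × 2.29² = 7.34 mA.

Saturation; I_D = 7.34 mA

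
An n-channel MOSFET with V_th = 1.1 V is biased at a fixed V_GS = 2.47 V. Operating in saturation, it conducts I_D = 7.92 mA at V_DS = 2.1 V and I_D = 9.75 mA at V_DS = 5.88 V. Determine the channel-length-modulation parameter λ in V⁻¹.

With V_GS fixed, I_D ∝ (1 + λ V_DS) in saturation, so I_D2/I_D1 = (1 + λ V_DS2)/(1 + λ V_DS1).
9.75/7.92 = 1.231 = (1 + 5.88 λ)/(1 + 2.1 λ).
Solving: λ (I_D1 V_DS2 − I_D2 V_DS1) = I_D2 − I_D1, so λ = (9.75 − 7.92) / (7.92 × 5.88 − 9.75 × 2.1) = 1.83 / 26.1 = 0.0701 V⁻¹.

λ = 0.0701 V⁻¹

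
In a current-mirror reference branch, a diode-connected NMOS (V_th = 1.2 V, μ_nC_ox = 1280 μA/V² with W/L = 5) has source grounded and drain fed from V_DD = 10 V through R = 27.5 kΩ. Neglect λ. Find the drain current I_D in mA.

With gate tied to drain, V_GS = V_DS ≥ V_GS − V_th, so the device is in saturation.
k_n = μ_nC_ox · (W/L) = 6.4 mA/V².
KCL at the drain: ½ k_n (V_GS − V_th)² = (V_DD − V_GS)/R.
Let x = V_GS − 1.2. Then 88 x² + x − 8.8 = 0, giving x = 0.311 V (positive root), so V_GS = 1.51 V.
I_D = (V_DD − V_GS)/R = (10 − 1.51) / 27.5 = 0.309 mA.

I_D = 0.309 mA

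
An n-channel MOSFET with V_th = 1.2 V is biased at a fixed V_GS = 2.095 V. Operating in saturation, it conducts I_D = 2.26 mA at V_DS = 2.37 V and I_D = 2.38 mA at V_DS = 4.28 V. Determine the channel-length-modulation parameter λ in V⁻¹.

With V_GS fixed, I_D ∝ (1 + λ V_DS) in saturation, so I_D2/I_D1 = (1 + λ V_DS2)/(1 + λ V_DS1).
2.38/2.26 = 1.053 = (1 + 4.28 λ)/(1 + 2.37 λ).
Solving: λ (I_D1 V_DS2 − I_D2 V_DS1) = I_D2 − I_D1, so λ = (2.38 − 2.26) / (2.26 × 4.28 − 2.38 × 2.37) = 0.12 / 4.03 = 0.0298 V⁻¹.

λ = 0.0298 V⁻¹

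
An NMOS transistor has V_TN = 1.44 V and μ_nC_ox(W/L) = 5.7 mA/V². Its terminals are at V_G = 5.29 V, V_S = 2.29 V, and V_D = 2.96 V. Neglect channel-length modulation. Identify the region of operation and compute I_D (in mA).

Triode; I_D = 4.68 mA

V_GS = V_G − V_S = 5.29 − 2.29 = 3 V; V_DS = V_D − V_S = 2.96 − 2.29 = 0.67 V.
V_ov = V_GS − V_TN = 3 − 1.44 = 1.56 V.
Since V_DS = 0.67 V < V_ov = 1.56 V, the device is in the triode region.
I_D = k_n [V_ov · V_DS − ½ V_DS²] = 5.7 × [1.56 × 0.67 − 0.5 × 0.67²] = 4.68 mA.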